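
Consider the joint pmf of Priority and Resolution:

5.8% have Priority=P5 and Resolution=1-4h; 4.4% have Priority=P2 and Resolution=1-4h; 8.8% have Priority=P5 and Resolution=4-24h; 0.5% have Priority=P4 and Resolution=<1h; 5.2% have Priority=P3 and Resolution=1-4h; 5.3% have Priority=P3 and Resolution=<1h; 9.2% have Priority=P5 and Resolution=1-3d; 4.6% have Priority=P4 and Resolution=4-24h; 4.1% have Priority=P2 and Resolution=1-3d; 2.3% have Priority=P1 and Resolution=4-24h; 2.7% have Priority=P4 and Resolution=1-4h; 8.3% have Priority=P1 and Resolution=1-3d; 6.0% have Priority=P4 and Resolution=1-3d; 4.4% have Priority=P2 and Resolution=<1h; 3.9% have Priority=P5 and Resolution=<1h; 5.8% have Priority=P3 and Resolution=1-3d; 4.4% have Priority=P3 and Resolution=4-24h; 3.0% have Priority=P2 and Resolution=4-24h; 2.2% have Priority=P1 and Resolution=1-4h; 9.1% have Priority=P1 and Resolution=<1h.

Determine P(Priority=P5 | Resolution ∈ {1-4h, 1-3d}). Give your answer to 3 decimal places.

P(Resolution=1-4h) = 0.022 + 0.044 + 0.052 + 0.027 + 0.058 = 0.203.
P(Resolution=1-3d) = 0.083 + 0.041 + 0.058 + 0.060 + 0.092 = 0.334.
P(Resolution ∈ {1-4h, 1-3d}) = 0.203 + 0.334 = 0.537; P(Priority=P5, Resolution ∈ {1-4h, 1-3d}) = 0.058 + 0.092 = 0.150.
P(Priority=P5 | Resolution ∈ {1-4h, 1-3d}) = 0.150/0.537 = 0.279.

0.279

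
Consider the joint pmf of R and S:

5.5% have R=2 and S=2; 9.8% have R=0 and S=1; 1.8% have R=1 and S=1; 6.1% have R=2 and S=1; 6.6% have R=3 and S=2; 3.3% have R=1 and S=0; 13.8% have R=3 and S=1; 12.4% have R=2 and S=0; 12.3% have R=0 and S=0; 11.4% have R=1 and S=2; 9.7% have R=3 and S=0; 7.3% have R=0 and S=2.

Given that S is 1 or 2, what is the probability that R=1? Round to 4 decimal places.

P(S=1) = 0.098 + 0.018 + 0.061 + 0.138 = 0.315.
P(S=2) = 0.073 + 0.114 + 0.055 + 0.066 = 0.308.
P(S ∈ {1, 2}) = 0.315 + 0.308 = 0.623; P(R=1, S ∈ {1, 2}) = 0.018 + 0.114 = 0.132.
P(R=1 | S ∈ {1, 2}) = 0.132/0.623 = 0.2119.

0.2119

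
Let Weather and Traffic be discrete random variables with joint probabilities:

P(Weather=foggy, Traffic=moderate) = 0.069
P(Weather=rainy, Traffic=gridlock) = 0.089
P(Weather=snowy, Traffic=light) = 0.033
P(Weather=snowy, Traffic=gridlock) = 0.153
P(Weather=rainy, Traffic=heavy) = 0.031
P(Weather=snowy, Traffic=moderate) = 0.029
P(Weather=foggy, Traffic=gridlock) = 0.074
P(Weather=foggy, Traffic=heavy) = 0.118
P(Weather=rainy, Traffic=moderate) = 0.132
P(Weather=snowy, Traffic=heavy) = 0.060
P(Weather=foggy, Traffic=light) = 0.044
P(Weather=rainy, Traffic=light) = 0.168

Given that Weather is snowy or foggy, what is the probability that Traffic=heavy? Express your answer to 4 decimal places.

0.3069

P(Weather=snowy) = 0.033 + 0.029 + 0.060 + 0.153 = 0.275.
P(Weather=foggy) = 0.044 + 0.069 + 0.118 + 0.074 = 0.305.
P(Weather ∈ {snowy, foggy}) = 0.275 + 0.305 = 0.580; P(Traffic=heavy, Weather ∈ {snowy, foggy}) = 0.060 + 0.118 = 0.178.
P(Traffic=heavy | Weather ∈ {snowy, foggy}) = 0.178/0.580 = 0.3069.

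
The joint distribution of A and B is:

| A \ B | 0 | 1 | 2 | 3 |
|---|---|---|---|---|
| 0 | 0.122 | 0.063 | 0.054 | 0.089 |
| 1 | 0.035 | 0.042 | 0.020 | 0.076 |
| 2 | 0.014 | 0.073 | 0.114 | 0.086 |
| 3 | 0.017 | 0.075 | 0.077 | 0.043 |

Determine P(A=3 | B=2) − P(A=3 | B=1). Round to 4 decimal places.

-0.0059

P(B=2) = 0.054 + 0.020 + 0.114 + 0.077 = 0.265; P(A=3 | B=2) = 0.077/0.265 = 0.29057.
P(B=1) = 0.063 + 0.042 + 0.073 + 0.075 = 0.253; P(A=3 | B=1) = 0.075/0.253 = 0.29644.
Difference = -0.0059.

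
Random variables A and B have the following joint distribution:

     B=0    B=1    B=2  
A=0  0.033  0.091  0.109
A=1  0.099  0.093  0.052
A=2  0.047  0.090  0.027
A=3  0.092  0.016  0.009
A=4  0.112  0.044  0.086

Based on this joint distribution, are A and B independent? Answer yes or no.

no

P(A=0) = 0.233 and P(B=0) = 0.383, so their product is 0.08924, but P(A=0, B=0) = 0.033. Since these differ, A and B are not independent.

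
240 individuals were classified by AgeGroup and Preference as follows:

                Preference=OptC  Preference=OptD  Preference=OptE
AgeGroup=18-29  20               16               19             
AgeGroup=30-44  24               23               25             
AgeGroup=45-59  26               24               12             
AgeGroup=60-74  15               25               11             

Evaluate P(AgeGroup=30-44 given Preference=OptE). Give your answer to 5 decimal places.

Total with Preference=OptE: 19 + 25 + 12 + 11 = 67.
P(AgeGroup=30-44 | Preference=OptE) = 25/67 = 0.37313.

0.37313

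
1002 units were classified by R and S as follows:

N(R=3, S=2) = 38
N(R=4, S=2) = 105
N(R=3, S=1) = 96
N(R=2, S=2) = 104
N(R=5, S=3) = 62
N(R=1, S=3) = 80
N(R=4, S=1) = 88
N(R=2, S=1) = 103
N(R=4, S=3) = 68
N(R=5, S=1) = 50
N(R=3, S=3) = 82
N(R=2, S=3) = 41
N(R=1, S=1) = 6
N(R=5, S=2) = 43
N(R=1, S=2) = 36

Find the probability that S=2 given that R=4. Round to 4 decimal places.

Total with R=4: 88 + 105 + 68 = 261.
P(S=2 | R=4) = 105/261 = 0.4023.

0.4023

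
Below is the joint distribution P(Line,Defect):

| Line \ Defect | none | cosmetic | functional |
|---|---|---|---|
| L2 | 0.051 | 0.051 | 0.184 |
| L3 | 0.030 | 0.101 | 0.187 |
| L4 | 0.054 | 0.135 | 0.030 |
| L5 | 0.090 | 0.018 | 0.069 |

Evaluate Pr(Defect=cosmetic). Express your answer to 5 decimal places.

P(Defect=cosmetic) = 0.051 + 0.101 + 0.135 + 0.018 = 0.305.

0.30500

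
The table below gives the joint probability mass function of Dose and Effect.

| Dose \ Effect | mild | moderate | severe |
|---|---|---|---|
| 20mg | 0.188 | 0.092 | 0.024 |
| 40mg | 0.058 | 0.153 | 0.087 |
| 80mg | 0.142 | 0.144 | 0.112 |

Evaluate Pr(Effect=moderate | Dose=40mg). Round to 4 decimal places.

0.5134

P(Dose=40mg) = 0.058 + 0.153 + 0.087 = 0.298.
P(Effect=moderate | Dose=40mg) = 0.153/0.298 = 0.5134.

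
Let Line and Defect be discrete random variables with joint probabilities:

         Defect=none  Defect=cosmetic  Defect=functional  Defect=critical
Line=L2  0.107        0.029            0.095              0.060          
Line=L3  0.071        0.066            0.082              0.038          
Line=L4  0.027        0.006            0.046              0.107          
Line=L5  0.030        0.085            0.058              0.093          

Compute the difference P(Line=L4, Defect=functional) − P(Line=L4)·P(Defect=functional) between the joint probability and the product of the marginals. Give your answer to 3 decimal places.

-0.006

P(Line=L4) = 0.027 + 0.006 + 0.046 + 0.107 = 0.186.
P(Defect=functional) = 0.095 + 0.082 + 0.046 + 0.058 = 0.281.
P(Line=L4, Defect=functional) − P(Line=L4)P(Defect=functional) = 0.046 − 0.186×0.281 = -0.006.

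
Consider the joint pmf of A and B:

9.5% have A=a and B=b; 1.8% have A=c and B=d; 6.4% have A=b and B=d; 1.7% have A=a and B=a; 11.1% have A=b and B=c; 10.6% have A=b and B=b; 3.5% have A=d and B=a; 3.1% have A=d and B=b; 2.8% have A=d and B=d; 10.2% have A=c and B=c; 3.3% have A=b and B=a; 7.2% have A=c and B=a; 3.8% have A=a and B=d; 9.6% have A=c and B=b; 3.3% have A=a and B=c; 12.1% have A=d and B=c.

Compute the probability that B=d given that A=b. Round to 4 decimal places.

0.2038

P(A=b) = 0.033 + 0.106 + 0.111 + 0.064 = 0.314.
P(B=d | A=b) = 0.064/0.314 = 0.2038.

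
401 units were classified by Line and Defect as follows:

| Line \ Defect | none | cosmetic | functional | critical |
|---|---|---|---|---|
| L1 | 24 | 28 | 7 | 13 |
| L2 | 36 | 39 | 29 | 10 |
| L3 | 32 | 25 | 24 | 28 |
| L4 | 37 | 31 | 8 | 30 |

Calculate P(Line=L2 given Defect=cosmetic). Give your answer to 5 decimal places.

0.31707

Total with Defect=cosmetic: 28 + 39 + 25 + 31 = 123.
P(Line=L2 | Defect=cosmetic) = 39/123 = 0.31707.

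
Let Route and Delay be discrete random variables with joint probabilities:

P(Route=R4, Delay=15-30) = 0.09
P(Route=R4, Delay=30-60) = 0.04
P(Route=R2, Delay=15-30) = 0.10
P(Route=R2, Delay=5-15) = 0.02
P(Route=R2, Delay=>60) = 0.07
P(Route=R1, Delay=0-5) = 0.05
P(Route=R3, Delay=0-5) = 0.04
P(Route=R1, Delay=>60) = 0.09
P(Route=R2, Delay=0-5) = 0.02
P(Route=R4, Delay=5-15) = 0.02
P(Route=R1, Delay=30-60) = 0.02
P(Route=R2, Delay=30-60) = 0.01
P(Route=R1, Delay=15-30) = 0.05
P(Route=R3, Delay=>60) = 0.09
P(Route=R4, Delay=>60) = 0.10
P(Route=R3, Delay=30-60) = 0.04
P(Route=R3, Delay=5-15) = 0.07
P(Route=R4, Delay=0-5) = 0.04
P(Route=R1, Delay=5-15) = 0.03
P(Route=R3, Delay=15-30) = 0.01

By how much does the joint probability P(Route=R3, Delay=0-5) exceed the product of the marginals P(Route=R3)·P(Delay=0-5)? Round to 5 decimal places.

0.00250

P(Route=R3) = 0.04 + 0.07 + 0.01 + 0.04 + 0.09 = 0.25.
P(Delay=0-5) = 0.05 + 0.02 + 0.04 + 0.04 = 0.15.
P(Route=R3, Delay=0-5) − P(Route=R3)P(Delay=0-5) = 0.04 − 0.25×0.15 = 0.00250.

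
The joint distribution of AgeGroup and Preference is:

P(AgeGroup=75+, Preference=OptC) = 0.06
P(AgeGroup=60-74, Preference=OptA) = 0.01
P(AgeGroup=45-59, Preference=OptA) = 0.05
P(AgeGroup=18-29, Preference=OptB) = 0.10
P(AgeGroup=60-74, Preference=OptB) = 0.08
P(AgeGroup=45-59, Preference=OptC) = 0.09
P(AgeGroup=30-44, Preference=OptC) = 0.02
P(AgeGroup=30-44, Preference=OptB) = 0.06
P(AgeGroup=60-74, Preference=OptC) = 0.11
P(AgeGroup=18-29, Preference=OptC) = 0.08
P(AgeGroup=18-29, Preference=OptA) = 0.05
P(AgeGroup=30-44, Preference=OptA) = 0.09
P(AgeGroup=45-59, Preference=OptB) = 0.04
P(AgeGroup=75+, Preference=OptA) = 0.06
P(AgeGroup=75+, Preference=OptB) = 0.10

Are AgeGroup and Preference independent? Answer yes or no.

P(AgeGroup=30-44) = 0.17 and P(Preference=OptA) = 0.26, so their product is 0.0442, but P(AgeGroup=30-44, Preference=OptA) = 0.09. Since these differ, AgeGroup and Preference are not independent.

no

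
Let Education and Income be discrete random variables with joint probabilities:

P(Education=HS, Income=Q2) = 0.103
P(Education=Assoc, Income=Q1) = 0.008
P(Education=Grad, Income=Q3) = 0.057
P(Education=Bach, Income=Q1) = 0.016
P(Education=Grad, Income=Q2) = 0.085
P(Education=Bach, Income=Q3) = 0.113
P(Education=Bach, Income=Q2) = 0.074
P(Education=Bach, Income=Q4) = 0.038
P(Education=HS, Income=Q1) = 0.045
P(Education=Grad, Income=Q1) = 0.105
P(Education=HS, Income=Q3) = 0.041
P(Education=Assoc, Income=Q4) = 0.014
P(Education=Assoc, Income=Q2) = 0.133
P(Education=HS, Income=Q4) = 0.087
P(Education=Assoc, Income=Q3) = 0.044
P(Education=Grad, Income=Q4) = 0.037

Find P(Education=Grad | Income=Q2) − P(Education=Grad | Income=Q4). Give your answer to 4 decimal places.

0.0050

P(Income=Q2) = 0.103 + 0.133 + 0.074 + 0.085 = 0.395; P(Education=Grad | Income=Q2) = 0.085/0.395 = 0.21519.
P(Income=Q4) = 0.087 + 0.014 + 0.038 + 0.037 = 0.176; P(Education=Grad | Income=Q4) = 0.037/0.176 = 0.21023.
Difference = 0.0050.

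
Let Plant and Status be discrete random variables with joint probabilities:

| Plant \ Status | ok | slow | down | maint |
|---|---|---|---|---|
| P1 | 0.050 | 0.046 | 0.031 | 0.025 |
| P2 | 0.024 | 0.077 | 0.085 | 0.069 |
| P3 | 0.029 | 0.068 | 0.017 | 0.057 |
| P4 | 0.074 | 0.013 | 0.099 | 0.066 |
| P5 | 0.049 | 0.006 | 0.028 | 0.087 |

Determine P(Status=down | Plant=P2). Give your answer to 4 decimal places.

P(Plant=P2) = 0.024 + 0.077 + 0.085 + 0.069 = 0.255.
P(Status=down | Plant=P2) = 0.085/0.255 = 0.3333.

0.3333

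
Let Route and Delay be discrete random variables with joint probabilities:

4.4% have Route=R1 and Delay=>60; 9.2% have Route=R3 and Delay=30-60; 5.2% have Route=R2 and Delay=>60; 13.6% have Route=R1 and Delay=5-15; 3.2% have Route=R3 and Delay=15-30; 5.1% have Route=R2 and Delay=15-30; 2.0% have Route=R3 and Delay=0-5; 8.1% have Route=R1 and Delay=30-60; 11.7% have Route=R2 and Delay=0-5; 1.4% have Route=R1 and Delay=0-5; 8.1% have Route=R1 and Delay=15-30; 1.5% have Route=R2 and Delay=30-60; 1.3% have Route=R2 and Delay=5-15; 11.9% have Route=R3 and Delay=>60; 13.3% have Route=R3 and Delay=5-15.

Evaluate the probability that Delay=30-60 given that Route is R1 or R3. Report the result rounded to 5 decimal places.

0.23005

P(Route=R1) = 0.014 + 0.136 + 0.081 + 0.081 + 0.044 = 0.356.
P(Route=R3) = 0.020 + 0.133 + 0.032 + 0.092 + 0.119 = 0.396.
P(Route ∈ {R1, R3}) = 0.356 + 0.396 = 0.752; P(Delay=30-60, Route ∈ {R1, R3}) = 0.081 + 0.092 = 0.173.
P(Delay=30-60 | Route ∈ {R1, R3}) = 0.173/0.752 = 0.23005.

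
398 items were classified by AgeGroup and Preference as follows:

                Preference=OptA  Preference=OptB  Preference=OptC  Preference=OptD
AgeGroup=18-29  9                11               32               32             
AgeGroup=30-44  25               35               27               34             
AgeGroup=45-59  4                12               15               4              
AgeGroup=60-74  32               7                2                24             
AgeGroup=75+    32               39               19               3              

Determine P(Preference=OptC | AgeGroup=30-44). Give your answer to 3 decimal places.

Total with AgeGroup=30-44: 25 + 35 + 27 + 34 = 121.
P(Preference=OptC | AgeGroup=30-44) = 27/121 = 0.223.

0.223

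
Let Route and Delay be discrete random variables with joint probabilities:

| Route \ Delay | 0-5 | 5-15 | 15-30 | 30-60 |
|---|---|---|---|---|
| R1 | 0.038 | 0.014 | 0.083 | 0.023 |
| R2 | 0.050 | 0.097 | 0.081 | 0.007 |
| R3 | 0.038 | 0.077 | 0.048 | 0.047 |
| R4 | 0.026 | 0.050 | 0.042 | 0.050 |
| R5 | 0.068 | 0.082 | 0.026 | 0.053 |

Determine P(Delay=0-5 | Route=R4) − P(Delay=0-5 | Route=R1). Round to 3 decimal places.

P(Route=R4) = 0.026 + 0.050 + 0.042 + 0.050 = 0.168; P(Delay=0-5 | Route=R4) = 0.026/0.168 = 0.1548.
P(Route=R1) = 0.038 + 0.014 + 0.083 + 0.023 = 0.158; P(Delay=0-5 | Route=R1) = 0.038/0.158 = 0.2405.
Difference = -0.086.

-0.086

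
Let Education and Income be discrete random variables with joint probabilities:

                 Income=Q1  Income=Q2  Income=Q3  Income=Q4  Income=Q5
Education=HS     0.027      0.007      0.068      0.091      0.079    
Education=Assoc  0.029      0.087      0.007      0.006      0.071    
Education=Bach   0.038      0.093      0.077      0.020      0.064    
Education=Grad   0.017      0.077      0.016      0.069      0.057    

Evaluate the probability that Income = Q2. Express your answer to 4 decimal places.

P(Income=Q2) = 0.007 + 0.087 + 0.093 + 0.077 = 0.264.

0.2640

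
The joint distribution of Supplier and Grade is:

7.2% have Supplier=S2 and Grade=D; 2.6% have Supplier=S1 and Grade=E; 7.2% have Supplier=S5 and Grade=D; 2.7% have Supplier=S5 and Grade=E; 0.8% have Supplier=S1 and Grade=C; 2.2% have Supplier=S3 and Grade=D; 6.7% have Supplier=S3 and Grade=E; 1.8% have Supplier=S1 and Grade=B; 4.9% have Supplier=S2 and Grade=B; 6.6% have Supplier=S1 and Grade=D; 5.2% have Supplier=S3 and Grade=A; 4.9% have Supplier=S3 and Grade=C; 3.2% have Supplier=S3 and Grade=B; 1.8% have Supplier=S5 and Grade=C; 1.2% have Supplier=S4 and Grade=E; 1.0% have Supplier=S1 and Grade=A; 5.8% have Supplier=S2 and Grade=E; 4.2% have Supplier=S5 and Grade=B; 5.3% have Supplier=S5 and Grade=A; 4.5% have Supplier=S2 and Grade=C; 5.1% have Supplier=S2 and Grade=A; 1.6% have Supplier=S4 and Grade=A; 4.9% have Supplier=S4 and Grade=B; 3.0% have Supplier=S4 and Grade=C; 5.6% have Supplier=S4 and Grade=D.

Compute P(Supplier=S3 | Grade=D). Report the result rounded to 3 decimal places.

P(Grade=D) = 0.066 + 0.072 + 0.022 + 0.056 + 0.072 = 0.288.
P(Supplier=S3 | Grade=D) = 0.022/0.288 = 0.076.

0.076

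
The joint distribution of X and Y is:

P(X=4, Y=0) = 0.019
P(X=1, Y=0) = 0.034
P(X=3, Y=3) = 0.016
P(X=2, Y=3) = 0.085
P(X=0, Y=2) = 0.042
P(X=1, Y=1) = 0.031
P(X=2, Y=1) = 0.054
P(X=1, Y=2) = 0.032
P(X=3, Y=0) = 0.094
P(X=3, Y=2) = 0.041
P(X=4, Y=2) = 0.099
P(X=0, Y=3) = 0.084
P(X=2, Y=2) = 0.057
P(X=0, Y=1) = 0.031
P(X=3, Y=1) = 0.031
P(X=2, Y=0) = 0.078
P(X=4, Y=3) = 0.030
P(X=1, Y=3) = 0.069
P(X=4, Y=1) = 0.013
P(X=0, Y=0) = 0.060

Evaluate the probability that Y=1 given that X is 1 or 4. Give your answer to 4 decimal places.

0.1346

P(X=1) = 0.034 + 0.031 + 0.032 + 0.069 = 0.166.
P(X=4) = 0.019 + 0.013 + 0.099 + 0.030 = 0.161.
P(X ∈ {1, 4}) = 0.166 + 0.161 = 0.327; P(Y=1, X ∈ {1, 4}) = 0.031 + 0.013 = 0.044.
P(Y=1 | X ∈ {1, 4}) = 0.044/0.327 = 0.1346.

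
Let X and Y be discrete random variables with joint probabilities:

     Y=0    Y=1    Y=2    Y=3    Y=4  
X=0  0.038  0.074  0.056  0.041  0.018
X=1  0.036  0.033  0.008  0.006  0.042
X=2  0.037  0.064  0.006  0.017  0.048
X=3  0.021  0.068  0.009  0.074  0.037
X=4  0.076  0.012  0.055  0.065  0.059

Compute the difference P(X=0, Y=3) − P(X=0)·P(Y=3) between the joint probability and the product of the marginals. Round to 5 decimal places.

-0.00508

P(X=0) = 0.038 + 0.074 + 0.056 + 0.041 + 0.018 = 0.227.
P(Y=3) = 0.041 + 0.006 + 0.017 + 0.074 + 0.065 = 0.203.
P(X=0, Y=3) − P(X=0)P(Y=3) = 0.041 − 0.227×0.203 = -0.00508.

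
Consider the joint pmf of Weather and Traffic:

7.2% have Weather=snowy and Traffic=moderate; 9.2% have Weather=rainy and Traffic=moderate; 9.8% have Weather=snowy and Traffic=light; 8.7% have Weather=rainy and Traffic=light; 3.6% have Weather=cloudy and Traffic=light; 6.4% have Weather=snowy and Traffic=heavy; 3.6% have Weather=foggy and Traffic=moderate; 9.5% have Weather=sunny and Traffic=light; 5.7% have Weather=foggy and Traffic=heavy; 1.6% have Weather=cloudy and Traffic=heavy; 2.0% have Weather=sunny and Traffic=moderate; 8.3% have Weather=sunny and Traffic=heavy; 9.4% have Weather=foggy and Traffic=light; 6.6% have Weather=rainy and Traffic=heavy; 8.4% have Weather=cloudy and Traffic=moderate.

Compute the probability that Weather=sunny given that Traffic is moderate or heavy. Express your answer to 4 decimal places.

P(Traffic=moderate) = 0.020 + 0.084 + 0.092 + 0.072 + 0.036 = 0.304.
P(Traffic=heavy) = 0.083 + 0.016 + 0.066 + 0.064 + 0.057 = 0.286.
P(Traffic ∈ {moderate, heavy}) = 0.304 + 0.286 = 0.590; P(Weather=sunny, Traffic ∈ {moderate, heavy}) = 0.020 + 0.083 = 0.103.
P(Weather=sunny | Traffic ∈ {moderate, heavy}) = 0.103/0.590 = 0.1746.

0.1746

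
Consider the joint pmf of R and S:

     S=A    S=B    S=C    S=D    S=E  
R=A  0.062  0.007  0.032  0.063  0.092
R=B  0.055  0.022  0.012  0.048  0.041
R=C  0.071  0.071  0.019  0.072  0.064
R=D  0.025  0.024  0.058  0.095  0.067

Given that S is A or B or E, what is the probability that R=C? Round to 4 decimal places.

P(S=A) = 0.062 + 0.055 + 0.071 + 0.025 = 0.213.
P(S=B) = 0.007 + 0.022 + 0.071 + 0.024 = 0.124.
P(S=E) = 0.092 + 0.041 + 0.064 + 0.067 = 0.264.
P(S ∈ {A, B, E}) = 0.213 + 0.124 + 0.264 = 0.601; P(R=C, S ∈ {A, B, E}) = 0.071 + 0.071 + 0.064 = 0.206.
P(R=C | S ∈ {A, B, E}) = 0.206/0.601 = 0.3428.

0.3428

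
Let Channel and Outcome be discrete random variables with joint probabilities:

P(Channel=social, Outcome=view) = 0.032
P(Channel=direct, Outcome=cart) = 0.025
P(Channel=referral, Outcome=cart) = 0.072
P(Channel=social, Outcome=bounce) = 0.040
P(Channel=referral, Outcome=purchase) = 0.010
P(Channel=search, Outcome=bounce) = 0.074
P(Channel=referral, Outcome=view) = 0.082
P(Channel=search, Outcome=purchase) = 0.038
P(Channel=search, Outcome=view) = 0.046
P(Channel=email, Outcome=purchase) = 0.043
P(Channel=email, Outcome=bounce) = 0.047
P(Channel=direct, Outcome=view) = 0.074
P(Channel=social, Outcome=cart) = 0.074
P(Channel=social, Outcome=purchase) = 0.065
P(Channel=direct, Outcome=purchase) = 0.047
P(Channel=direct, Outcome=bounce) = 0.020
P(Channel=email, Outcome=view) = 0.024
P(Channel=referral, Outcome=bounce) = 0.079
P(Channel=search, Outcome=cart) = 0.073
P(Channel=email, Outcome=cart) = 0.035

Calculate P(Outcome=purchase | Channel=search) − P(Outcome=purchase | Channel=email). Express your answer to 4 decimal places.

P(Channel=search) = 0.074 + 0.046 + 0.073 + 0.038 = 0.231; P(Outcome=purchase | Channel=search) = 0.038/0.231 = 0.16450.
P(Channel=email) = 0.047 + 0.024 + 0.035 + 0.043 = 0.149; P(Outcome=purchase | Channel=email) = 0.043/0.149 = 0.28859.
Difference = -0.1241.

-0.1241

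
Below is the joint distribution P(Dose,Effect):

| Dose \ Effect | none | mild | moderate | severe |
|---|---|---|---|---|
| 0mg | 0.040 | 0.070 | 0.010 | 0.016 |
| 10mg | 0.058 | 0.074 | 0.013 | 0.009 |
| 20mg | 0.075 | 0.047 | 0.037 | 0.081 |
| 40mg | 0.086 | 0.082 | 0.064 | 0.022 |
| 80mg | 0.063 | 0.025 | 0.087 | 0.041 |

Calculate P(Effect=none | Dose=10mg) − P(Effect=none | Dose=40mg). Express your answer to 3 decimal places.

P(Dose=10mg) = 0.058 + 0.074 + 0.013 + 0.009 = 0.154; P(Effect=none | Dose=10mg) = 0.058/0.154 = 0.3766.
P(Dose=40mg) = 0.086 + 0.082 + 0.064 + 0.022 = 0.254; P(Effect=none | Dose=40mg) = 0.086/0.254 = 0.3386.
Difference = 0.038.

0.038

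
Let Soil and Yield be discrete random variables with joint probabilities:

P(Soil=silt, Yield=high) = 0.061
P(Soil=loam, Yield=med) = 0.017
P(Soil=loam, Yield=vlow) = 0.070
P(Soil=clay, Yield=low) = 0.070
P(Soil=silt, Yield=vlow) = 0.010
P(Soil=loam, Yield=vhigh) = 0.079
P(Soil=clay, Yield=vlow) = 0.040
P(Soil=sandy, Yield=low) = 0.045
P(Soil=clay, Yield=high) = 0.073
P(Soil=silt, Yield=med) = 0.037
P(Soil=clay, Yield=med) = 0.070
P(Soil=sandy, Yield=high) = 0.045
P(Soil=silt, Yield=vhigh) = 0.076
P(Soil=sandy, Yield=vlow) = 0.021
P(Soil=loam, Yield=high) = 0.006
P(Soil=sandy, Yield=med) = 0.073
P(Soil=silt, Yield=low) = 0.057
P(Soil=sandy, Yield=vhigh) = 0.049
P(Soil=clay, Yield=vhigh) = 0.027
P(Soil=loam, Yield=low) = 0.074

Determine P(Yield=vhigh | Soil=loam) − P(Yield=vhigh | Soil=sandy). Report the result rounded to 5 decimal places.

0.11084

P(Soil=loam) = 0.070 + 0.074 + 0.017 + 0.006 + 0.079 = 0.246; P(Yield=vhigh | Soil=loam) = 0.079/0.246 = 0.321138.
P(Soil=sandy) = 0.021 + 0.045 + 0.073 + 0.045 + 0.049 = 0.233; P(Yield=vhigh | Soil=sandy) = 0.049/0.233 = 0.210300.
Difference = 0.11084.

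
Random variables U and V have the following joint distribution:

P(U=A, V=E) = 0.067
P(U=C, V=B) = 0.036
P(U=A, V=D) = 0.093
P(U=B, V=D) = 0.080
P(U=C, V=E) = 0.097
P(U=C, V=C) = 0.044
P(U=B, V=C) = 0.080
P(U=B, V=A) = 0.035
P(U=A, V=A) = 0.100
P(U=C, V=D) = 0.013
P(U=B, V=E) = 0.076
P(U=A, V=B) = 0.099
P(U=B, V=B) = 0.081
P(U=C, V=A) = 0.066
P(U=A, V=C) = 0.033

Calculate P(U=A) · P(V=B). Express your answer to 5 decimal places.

P(U=A) = 0.100 + 0.099 + 0.033 + 0.093 + 0.067 = 0.392.
P(V=B) = 0.099 + 0.081 + 0.036 = 0.216.
Product: 0.392 × 0.216 = 0.08467.

0.08467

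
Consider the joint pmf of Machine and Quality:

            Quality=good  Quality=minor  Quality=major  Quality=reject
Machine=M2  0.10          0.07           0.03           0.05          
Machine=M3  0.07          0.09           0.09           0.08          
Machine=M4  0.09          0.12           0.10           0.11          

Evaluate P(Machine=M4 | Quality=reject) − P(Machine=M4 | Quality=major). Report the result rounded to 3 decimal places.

0.004

P(Quality=reject) = 0.05 + 0.08 + 0.11 = 0.24; P(Machine=M4 | Quality=reject) = 0.11/0.24 = 0.4583.
P(Quality=major) = 0.03 + 0.09 + 0.10 = 0.22; P(Machine=M4 | Quality=major) = 0.10/0.22 = 0.4545.
Difference = 0.004.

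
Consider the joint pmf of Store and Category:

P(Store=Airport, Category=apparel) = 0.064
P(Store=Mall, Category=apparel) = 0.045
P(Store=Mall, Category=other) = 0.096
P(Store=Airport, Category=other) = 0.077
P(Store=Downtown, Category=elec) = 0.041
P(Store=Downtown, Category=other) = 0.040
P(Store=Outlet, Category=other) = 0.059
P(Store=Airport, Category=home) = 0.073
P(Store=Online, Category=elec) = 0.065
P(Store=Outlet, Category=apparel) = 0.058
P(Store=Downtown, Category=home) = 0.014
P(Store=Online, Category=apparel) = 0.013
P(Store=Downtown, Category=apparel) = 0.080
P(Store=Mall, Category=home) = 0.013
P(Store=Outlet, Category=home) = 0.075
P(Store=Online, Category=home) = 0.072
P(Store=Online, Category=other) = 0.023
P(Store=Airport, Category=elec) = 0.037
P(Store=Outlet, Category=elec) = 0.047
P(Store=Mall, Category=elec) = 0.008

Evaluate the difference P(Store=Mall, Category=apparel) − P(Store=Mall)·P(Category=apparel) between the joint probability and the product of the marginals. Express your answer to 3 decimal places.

P(Store=Mall) = 0.045 + 0.008 + 0.013 + 0.096 = 0.162.
P(Category=apparel) = 0.080 + 0.045 + 0.064 + 0.058 + 0.013 = 0.260.
P(Store=Mall, Category=apparel) − P(Store=Mall)P(Category=apparel) = 0.045 − 0.162×0.260 = 0.003.

0.003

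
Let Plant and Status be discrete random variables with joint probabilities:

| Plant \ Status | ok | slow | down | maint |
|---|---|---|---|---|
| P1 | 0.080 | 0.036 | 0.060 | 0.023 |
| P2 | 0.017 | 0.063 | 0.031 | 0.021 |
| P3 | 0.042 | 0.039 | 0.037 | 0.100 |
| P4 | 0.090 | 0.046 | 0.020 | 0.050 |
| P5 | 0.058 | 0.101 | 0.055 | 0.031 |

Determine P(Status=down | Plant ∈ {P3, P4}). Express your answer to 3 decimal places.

P(Plant=P3) = 0.042 + 0.039 + 0.037 + 0.100 = 0.218.
P(Plant=P4) = 0.090 + 0.046 + 0.020 + 0.050 = 0.206.
P(Plant ∈ {P3, P4}) = 0.218 + 0.206 = 0.424; P(Status=down, Plant ∈ {P3, P4}) = 0.037 + 0.020 = 0.057.
P(Status=down | Plant ∈ {P3, P4}) = 0.057/0.424 = 0.134.

0.134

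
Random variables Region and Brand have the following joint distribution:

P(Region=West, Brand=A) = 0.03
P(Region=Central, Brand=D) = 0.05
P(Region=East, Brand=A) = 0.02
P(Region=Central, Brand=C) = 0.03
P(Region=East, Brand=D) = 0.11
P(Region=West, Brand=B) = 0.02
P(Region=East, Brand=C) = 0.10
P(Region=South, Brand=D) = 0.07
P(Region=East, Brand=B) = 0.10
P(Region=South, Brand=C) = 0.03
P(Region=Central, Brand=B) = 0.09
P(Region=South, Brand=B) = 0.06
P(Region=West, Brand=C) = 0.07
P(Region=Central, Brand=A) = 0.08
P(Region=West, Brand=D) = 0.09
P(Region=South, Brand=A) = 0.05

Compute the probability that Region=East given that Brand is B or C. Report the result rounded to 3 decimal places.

P(Brand=B) = 0.06 + 0.10 + 0.02 + 0.09 = 0.27.
P(Brand=C) = 0.03 + 0.10 + 0.07 + 0.03 = 0.23.
P(Brand ∈ {B, C}) = 0.27 + 0.23 = 0.50; P(Region=East, Brand ∈ {B, C}) = 0.10 + 0.10 = 0.20.
P(Region=East | Brand ∈ {B, C}) = 0.20/0.50 = 0.400.

0.400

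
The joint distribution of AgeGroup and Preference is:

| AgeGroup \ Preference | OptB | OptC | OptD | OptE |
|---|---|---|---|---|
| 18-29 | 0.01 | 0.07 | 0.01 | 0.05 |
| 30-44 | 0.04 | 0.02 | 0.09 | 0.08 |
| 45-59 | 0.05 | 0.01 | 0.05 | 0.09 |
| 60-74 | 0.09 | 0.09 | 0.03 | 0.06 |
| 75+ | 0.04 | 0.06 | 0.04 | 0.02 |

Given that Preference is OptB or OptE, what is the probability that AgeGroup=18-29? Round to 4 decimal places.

0.1132

P(Preference=OptB) = 0.01 + 0.04 + 0.05 + 0.09 + 0.04 = 0.23.
P(Preference=OptE) = 0.05 + 0.08 + 0.09 + 0.06 + 0.02 = 0.30.
P(Preference ∈ {OptB, OptE}) = 0.23 + 0.30 = 0.53; P(AgeGroup=18-29, Preference ∈ {OptB, OptE}) = 0.01 + 0.05 = 0.06.
P(AgeGroup=18-29 | Preference ∈ {OptB, OptE}) = 0.06/0.53 = 0.1132.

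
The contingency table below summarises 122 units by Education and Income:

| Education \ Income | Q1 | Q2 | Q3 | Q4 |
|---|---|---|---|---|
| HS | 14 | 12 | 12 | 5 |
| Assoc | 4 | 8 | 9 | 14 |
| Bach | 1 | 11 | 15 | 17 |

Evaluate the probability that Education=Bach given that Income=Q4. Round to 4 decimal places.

0.4722

Total with Income=Q4: 5 + 14 + 17 = 36.
P(Education=Bach | Income=Q4) = 17/36 = 0.4722.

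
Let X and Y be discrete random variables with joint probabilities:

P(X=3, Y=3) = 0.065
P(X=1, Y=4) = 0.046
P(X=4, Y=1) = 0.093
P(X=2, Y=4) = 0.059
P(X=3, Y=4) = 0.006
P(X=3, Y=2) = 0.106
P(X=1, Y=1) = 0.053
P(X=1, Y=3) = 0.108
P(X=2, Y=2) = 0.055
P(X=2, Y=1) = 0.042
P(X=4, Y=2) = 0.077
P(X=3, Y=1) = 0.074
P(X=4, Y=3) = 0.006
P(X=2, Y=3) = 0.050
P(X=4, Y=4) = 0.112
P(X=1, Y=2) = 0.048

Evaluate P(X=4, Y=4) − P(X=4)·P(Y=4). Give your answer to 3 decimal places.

P(X=4) = 0.093 + 0.077 + 0.006 + 0.112 = 0.288.
P(Y=4) = 0.046 + 0.059 + 0.006 + 0.112 = 0.223.
P(X=4, Y=4) − P(X=4)P(Y=4) = 0.112 − 0.288×0.223 = 0.048.

0.048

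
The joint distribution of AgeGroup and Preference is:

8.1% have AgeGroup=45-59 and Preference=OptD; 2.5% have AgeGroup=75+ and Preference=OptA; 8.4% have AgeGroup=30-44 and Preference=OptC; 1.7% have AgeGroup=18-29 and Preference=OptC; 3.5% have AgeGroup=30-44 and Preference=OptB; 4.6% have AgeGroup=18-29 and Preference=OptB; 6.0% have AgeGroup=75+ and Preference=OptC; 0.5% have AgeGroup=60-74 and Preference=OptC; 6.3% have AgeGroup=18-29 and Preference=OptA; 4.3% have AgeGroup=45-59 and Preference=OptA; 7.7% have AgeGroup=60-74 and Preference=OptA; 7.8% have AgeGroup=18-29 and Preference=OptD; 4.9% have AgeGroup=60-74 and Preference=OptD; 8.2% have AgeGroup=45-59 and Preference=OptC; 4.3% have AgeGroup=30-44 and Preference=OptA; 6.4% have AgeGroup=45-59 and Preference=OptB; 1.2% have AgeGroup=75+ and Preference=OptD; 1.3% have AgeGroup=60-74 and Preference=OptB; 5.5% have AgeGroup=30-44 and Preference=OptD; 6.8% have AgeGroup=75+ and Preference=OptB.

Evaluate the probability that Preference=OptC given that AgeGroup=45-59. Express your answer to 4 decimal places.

P(AgeGroup=45-59) = 0.043 + 0.064 + 0.082 + 0.081 = 0.270.
P(Preference=OptC | AgeGroup=45-59) = 0.082/0.270 = 0.3037.

0.3037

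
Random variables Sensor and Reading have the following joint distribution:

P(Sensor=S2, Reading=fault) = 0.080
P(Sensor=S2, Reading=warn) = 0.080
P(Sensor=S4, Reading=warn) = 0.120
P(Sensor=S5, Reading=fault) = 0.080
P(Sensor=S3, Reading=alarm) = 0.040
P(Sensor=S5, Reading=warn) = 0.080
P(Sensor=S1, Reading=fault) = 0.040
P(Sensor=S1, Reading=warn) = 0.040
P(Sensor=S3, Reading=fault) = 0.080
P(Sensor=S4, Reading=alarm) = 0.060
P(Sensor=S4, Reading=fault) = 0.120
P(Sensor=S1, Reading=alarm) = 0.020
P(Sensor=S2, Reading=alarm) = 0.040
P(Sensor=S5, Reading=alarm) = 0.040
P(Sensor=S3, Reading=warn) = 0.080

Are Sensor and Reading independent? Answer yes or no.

yes

Every cell satisfies P(Sensor,Reading) = P(Sensor)·P(Reading). For instance P(Sensor=S1) = 0.100, P(Reading=alarm) = 0.200, and 0.100×0.200 = 0.020 matches the joint entry. So Sensor and Reading are independent.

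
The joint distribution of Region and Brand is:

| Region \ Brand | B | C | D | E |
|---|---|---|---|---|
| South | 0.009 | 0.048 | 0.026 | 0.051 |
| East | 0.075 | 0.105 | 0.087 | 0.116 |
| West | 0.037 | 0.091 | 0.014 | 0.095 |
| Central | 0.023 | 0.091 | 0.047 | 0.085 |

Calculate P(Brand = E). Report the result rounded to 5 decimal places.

0.34700

P(Brand=E) = 0.051 + 0.116 + 0.095 + 0.085 = 0.347.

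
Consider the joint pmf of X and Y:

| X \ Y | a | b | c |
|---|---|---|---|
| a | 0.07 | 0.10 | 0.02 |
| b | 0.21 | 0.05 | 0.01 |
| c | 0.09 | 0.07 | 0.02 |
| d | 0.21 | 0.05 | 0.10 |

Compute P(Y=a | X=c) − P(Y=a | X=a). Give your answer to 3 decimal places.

P(X=c) = 0.09 + 0.07 + 0.02 = 0.18; P(Y=a | X=c) = 0.09/0.18 = 0.5000.
P(X=a) = 0.07 + 0.10 + 0.02 = 0.19; P(Y=a | X=a) = 0.07/0.19 = 0.3684.
Difference = 0.132.

0.132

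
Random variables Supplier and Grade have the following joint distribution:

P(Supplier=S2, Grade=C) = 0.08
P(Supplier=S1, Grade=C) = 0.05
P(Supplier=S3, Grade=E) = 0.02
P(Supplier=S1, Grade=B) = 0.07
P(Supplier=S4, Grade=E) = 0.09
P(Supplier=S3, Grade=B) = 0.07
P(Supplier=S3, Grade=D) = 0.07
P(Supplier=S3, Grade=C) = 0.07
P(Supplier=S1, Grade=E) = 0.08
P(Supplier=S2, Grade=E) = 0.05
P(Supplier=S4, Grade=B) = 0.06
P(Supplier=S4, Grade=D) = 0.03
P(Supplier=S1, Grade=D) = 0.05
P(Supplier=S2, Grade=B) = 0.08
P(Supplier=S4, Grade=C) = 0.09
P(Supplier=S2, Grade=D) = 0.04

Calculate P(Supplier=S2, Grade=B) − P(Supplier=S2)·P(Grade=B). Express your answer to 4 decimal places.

0.0100

P(Supplier=S2) = 0.08 + 0.08 + 0.04 + 0.05 = 0.25.
P(Grade=B) = 0.07 + 0.08 + 0.07 + 0.06 = 0.28.
P(Supplier=S2, Grade=B) − P(Supplier=S2)P(Grade=B) = 0.08 − 0.25×0.28 = 0.0100.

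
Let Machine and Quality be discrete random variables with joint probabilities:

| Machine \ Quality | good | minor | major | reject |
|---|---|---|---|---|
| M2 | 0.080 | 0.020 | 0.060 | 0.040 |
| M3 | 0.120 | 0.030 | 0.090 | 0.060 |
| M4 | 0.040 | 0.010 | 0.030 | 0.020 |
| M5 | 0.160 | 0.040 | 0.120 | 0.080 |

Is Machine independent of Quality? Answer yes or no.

Every cell satisfies P(Machine,Quality) = P(Machine)·P(Quality). For instance P(Machine=M3) = 0.300, P(Quality=minor) = 0.100, and 0.300×0.100 = 0.030 matches the joint entry. So Machine and Quality are independent.

yes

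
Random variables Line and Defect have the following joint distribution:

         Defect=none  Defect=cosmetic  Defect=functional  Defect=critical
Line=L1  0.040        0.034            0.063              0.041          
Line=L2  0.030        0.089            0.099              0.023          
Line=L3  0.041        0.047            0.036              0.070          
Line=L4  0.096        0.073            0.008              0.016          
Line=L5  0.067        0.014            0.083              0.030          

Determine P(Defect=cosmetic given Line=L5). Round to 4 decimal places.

P(Line=L5) = 0.067 + 0.014 + 0.083 + 0.030 = 0.194.
P(Defect=cosmetic | Line=L5) = 0.014/0.194 = 0.0722.

0.0722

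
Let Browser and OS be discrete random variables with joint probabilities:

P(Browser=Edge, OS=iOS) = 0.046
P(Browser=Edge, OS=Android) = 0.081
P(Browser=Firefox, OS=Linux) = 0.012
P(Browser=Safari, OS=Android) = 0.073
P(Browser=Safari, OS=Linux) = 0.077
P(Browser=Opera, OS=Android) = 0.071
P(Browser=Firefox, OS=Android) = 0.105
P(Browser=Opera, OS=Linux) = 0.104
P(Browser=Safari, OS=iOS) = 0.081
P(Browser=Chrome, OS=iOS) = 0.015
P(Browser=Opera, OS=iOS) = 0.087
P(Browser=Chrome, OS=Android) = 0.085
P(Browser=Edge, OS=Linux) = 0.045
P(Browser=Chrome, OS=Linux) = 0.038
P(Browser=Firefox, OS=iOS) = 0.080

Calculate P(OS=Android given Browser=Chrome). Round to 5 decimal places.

P(Browser=Chrome) = 0.038 + 0.015 + 0.085 = 0.138.
P(OS=Android | Browser=Chrome) = 0.085/0.138 = 0.61594.

0.61594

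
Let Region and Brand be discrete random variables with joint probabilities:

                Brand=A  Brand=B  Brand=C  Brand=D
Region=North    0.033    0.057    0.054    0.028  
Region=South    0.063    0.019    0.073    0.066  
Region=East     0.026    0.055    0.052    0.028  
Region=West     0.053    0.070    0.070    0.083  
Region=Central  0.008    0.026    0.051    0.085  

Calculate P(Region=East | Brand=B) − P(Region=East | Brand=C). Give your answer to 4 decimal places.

P(Brand=B) = 0.057 + 0.019 + 0.055 + 0.070 + 0.026 = 0.227; P(Region=East | Brand=B) = 0.055/0.227 = 0.24229.
P(Brand=C) = 0.054 + 0.073 + 0.052 + 0.070 + 0.051 = 0.300; P(Region=East | Brand=C) = 0.052/0.300 = 0.17333.
Difference = 0.0690.

0.0690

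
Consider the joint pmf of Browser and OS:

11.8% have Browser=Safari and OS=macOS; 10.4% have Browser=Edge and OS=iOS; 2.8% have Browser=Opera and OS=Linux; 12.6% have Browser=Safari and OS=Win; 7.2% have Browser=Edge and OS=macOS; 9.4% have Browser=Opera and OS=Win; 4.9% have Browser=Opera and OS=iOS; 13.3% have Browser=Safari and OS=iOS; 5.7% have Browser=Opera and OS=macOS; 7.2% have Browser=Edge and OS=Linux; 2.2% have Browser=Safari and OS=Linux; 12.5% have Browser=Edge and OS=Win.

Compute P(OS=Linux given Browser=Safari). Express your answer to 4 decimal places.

0.0551

P(Browser=Safari) = 0.126 + 0.118 + 0.022 + 0.133 = 0.399.
P(OS=Linux | Browser=Safari) = 0.022/0.399 = 0.0551.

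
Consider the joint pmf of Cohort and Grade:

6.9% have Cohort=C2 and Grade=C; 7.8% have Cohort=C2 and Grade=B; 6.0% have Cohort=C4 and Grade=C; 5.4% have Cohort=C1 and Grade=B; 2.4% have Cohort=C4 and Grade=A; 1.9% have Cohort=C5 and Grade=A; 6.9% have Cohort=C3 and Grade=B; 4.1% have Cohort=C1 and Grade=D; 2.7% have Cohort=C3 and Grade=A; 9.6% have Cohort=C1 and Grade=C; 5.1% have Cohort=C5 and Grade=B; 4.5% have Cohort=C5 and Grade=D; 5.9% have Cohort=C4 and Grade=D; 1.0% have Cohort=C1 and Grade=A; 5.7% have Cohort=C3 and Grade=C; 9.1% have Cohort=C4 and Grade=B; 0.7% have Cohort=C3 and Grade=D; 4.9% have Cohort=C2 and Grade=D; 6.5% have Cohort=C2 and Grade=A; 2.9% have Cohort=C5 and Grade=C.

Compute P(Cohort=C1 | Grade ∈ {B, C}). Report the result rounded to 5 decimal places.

P(Grade=B) = 0.054 + 0.078 + 0.069 + 0.091 + 0.051 = 0.343.
P(Grade=C) = 0.096 + 0.069 + 0.057 + 0.060 + 0.029 = 0.311.
P(Grade ∈ {B, C}) = 0.343 + 0.311 = 0.654; P(Cohort=C1, Grade ∈ {B, C}) = 0.054 + 0.096 = 0.150.
P(Cohort=C1 | Grade ∈ {B, C}) = 0.150/0.654 = 0.22936.

0.22936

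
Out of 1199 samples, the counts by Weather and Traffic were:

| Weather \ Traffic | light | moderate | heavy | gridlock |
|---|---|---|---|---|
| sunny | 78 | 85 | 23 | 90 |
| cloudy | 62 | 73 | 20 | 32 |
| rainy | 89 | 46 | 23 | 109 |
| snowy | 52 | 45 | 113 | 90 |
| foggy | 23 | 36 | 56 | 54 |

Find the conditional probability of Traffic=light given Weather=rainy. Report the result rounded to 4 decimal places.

0.3333

Total with Weather=rainy: 89 + 46 + 23 + 109 = 267.
P(Traffic=light | Weather=rainy) = 89/267 = 0.3333.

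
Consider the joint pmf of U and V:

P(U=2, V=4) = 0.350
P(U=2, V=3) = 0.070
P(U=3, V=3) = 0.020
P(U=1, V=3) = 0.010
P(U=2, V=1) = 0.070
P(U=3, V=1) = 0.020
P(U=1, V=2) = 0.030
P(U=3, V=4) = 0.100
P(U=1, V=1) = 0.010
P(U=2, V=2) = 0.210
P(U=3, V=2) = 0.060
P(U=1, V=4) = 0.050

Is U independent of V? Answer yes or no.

Every cell satisfies P(U,V) = P(U)·P(V). For instance P(U=2) = 0.700, P(V=1) = 0.100, and 0.700×0.100 = 0.070 matches the joint entry. So U and V are independent.

yes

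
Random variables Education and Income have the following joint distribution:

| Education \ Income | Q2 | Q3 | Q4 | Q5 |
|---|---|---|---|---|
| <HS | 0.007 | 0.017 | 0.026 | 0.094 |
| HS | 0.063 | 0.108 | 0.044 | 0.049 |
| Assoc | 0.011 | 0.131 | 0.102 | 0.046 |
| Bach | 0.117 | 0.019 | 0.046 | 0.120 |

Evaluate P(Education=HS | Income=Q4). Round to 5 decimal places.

P(Income=Q4) = 0.026 + 0.044 + 0.102 + 0.046 = 0.218.
P(Education=HS | Income=Q4) = 0.044/0.218 = 0.20183.

0.20183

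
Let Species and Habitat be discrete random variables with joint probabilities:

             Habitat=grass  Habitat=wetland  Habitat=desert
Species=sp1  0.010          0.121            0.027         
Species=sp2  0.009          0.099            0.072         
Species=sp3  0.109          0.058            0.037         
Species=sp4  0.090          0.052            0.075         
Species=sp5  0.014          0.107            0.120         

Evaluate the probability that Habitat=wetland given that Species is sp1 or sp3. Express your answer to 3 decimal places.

0.494

P(Species=sp1) = 0.010 + 0.121 + 0.027 = 0.158.
P(Species=sp3) = 0.109 + 0.058 + 0.037 = 0.204.
P(Species ∈ {sp1, sp3}) = 0.158 + 0.204 = 0.362; P(Habitat=wetland, Species ∈ {sp1, sp3}) = 0.121 + 0.058 = 0.179.
P(Habitat=wetland | Species ∈ {sp1, sp3}) = 0.179/0.362 = 0.494.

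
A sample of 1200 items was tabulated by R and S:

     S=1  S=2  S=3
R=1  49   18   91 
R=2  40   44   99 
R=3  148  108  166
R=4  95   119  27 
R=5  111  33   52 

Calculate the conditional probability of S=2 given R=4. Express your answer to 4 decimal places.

Total with R=4: 95 + 119 + 27 = 241.
P(S=2 | R=4) = 119/241 = 0.4938.

0.4938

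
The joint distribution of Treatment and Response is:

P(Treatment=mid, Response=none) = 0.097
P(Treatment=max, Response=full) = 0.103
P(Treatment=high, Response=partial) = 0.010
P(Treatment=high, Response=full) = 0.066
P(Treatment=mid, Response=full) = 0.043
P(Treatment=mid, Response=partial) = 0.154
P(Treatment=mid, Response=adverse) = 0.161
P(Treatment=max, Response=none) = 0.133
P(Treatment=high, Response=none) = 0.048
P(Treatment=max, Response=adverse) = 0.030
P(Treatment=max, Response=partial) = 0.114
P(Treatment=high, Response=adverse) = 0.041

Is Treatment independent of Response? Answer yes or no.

no

P(Treatment=max) = 0.380 and P(Response=adverse) = 0.232, so their product is 0.08816, but P(Treatment=max, Response=adverse) = 0.030. Since these differ, Treatment and Response are not independent.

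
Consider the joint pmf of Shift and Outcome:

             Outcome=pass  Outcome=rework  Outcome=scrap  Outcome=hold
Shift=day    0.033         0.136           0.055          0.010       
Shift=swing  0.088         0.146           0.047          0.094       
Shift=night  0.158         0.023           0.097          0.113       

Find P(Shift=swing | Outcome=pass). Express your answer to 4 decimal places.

0.3154

P(Outcome=pass) = 0.033 + 0.088 + 0.158 = 0.279.
P(Shift=swing | Outcome=pass) = 0.088/0.279 = 0.3154.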